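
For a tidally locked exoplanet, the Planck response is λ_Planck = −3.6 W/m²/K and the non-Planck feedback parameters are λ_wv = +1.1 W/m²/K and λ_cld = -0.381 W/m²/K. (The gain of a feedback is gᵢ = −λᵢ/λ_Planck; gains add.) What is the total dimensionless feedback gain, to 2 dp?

0.20

Convert to gains: g_wv = 1.1/3.6 = 0.3056; g_cld = -0.381/3.6 = -0.1058.
Total gain g = 0.1998.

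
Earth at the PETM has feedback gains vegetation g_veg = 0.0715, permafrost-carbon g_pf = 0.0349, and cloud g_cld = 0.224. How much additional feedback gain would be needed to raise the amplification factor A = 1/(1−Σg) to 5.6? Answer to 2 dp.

Current total gain = 0.3304.
Target gain for A = 5.6: g* = 1 − 1/5.6 = 0.8214.
Additional gain needed = 0.8214 − 0.3304 = 0.49.

0.49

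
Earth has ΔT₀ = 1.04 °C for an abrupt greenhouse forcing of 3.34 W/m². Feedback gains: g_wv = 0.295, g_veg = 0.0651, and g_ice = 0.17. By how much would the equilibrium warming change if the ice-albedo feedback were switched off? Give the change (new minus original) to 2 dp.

Original: g = 0.5301, ΔT = 1.04/(1−0.5301) = 2.2132 °C.
Without ice-albedo: g' = 0.3601, ΔT' = 1.04/(1−0.3601) = 1.6253 °C.
Change = 1.6253 − 2.2132 = -0.59 °C.

-0.59 °C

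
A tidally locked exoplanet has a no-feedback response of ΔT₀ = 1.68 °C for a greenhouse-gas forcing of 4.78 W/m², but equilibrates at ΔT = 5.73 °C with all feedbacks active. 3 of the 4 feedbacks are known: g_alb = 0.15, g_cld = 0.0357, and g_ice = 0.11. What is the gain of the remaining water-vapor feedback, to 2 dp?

Amplification A = ΔT/ΔT₀ = 5.73/1.68 = 3.411.
Total gain g = 1 − 1/A = 1 − 1/3.411 = 0.7068.
Known gains sum to 0.15 + 0.0357 + 0.11 = 0.2957.
g_wv = 0.7068 − 0.2957 = 0.41.

0.41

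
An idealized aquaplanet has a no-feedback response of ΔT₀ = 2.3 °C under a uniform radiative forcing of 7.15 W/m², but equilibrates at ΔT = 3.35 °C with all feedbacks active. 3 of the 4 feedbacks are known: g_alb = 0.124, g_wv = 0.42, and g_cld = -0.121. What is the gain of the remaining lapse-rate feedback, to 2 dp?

-0.11

Amplification A = ΔT/ΔT₀ = 3.35/2.3 = 1.457.
Total gain g = 1 − 1/A = 1 − 1/1.457 = 0.3137.
Known gains sum to 0.124 + 0.42 − 0.121 = 0.423.
g_lr = 0.3137 − 0.423 = -0.11.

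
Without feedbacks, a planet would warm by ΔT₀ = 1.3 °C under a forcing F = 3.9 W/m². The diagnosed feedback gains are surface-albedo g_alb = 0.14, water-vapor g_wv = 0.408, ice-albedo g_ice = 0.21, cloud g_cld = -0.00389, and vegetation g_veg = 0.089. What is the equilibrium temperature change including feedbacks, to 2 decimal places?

8.29 °C

Total gain g = 0.14 + 0.408 + 0.21 − 0.00389 + 0.089 = 0.84311.
Amplification A = 1/(1 − 0.84311) = 6.374.
ΔT = 1.3 × 6.374 = 8.29 °C.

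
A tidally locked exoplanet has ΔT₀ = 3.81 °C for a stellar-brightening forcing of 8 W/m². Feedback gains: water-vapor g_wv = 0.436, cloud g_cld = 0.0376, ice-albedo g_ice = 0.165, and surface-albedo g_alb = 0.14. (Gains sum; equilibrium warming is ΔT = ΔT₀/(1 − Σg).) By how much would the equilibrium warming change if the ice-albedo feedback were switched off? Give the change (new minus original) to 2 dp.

-7.35 °C

Original: g = 0.7786, ΔT = 3.81/(1−0.7786) = 17.2087 °C.
Without ice-albedo: g' = 0.6136, ΔT' = 3.81/(1−0.6136) = 9.8602 °C.
Change = 9.8602 − 17.2087 = -7.35 °C.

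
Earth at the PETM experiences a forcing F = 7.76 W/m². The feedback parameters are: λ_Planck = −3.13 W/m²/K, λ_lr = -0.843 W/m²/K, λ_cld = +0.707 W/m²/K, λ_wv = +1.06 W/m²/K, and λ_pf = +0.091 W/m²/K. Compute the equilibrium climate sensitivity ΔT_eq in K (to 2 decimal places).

Net feedback parameter λ = (−3.13) + (-0.843) + (+0.707) + (+1.06) + (+0.091) = -2.115 W/m²/K.
ΔT = −F/λ = −7.76/(-2.115) = 3.67 K.

3.67 K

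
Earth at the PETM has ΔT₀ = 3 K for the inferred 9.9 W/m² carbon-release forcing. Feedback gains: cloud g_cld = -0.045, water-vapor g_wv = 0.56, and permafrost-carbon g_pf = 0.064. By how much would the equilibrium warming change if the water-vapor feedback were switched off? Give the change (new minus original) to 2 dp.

-4.07 K

Original: g = 0.579, ΔT = 3/(1−0.579) = 7.1259 K.
Without water-vapor: g' = 0.019, ΔT' = 3/(1−0.019) = 3.0581 K.
Change = 3.0581 − 7.1259 = -4.07 K.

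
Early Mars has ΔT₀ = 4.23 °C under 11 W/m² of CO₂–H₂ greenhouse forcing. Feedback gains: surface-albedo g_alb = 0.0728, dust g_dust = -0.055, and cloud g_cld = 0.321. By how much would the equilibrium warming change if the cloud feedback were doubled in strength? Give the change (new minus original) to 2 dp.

Original: g = 0.3388, ΔT = 4.23/(1−0.3388) = 6.3975 °C.
With doubled cloud: g' = 0.6598, ΔT' = 4.23/(1−0.6598) = 12.4339 °C.
Change = 12.4339 − 6.3975 = 6.04 °C.

6.04 °C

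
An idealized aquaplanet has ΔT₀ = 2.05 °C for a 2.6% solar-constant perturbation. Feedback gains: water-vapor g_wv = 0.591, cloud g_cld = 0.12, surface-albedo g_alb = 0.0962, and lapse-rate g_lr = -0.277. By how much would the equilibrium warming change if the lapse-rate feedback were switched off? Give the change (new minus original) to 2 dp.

Original: g = 0.5302, ΔT = 2.05/(1−0.5302) = 4.3636 °C.
Without lapse-rate: g' = 0.8072, ΔT' = 2.05/(1−0.8072) = 10.6328 °C.
Change = 10.6328 − 4.3636 = 6.27 °C.

6.27 °C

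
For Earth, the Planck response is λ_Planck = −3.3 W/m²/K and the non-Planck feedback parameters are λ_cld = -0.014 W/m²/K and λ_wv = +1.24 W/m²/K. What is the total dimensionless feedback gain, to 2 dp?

0.37

Convert to gains: g_cld = -0.014/3.3 = -0.004242; g_wv = 1.24/3.3 = 0.3758.
Total gain g = 0.371558.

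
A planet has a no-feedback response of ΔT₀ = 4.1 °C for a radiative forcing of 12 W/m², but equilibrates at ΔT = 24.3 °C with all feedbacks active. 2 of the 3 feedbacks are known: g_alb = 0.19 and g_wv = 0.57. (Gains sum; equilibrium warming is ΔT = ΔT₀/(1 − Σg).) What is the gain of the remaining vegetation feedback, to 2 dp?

Amplification A = ΔT/ΔT₀ = 24.3/4.1 = 5.927.
Total gain g = 1 − 1/A = 1 − 1/5.927 = 0.8313.
Known gains sum to 0.19 + 0.57 = 0.76.
g_veg = 0.8313 − 0.76 = 0.07.

0.07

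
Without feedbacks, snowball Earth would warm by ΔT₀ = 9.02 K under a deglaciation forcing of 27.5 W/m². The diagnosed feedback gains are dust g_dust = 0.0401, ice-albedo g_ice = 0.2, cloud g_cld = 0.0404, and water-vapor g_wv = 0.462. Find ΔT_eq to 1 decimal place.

35.0 K

Total gain g = 0.0401 + 0.2 + 0.0404 + 0.462 = 0.7425.
Amplification A = 1/(1 − 0.7425) = 3.883.
ΔT = 9.02 × 3.883 = 35.0 K.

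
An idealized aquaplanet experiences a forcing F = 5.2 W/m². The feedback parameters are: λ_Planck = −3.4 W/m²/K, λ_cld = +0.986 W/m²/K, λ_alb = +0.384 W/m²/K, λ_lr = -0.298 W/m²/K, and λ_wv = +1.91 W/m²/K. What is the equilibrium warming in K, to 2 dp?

Net feedback parameter λ = (−3.4) + (+0.986) + (+0.384) + (-0.298) + (+1.91) = -0.418 W/m²/K.
ΔT = −F/λ = −5.2/(-0.418) = 12.44 K.

12.44 K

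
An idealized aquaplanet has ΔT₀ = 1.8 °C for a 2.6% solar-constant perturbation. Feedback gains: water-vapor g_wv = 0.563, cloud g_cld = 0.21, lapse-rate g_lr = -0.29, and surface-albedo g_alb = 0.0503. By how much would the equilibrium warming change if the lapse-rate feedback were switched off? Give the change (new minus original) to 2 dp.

Original: g = 0.5333, ΔT = 1.8/(1−0.5333) = 3.8569 °C.
Without lapse-rate: g' = 0.8233, ΔT' = 1.8/(1−0.8233) = 10.1868 °C.
Change = 10.1868 − 3.8569 = 6.33 °C.

6.33 °C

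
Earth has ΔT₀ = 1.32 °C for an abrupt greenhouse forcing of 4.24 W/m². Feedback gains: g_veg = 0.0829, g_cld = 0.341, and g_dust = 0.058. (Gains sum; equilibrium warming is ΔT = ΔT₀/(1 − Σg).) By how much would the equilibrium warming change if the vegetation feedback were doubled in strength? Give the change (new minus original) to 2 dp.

0.49 °C

Original: g = 0.4819, ΔT = 1.32/(1−0.4819) = 2.5478 °C.
With doubled vegetation: g' = 0.5648, ΔT' = 1.32/(1−0.5648) = 3.0331 °C.
Change = 3.0331 − 2.5478 = 0.49 °C.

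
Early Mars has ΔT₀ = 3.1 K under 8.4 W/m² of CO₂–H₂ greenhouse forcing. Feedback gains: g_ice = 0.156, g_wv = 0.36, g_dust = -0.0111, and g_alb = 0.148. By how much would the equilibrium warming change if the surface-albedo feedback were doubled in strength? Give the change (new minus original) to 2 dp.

6.64 K

Original: g = 0.6529, ΔT = 3.1/(1−0.6529) = 8.9311 K.
With doubled surface-albedo: g' = 0.8009, ΔT' = 3.1/(1−0.8009) = 15.5701 K.
Change = 15.5701 − 8.9311 = 6.64 K.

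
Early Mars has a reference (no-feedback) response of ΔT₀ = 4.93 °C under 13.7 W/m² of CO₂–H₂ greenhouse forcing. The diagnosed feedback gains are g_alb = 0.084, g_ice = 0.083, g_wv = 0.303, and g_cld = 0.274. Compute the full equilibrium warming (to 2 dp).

19.26 °C

Total gain g = 0.084 + 0.083 + 0.303 + 0.274 = 0.744.
Amplification A = 1/(1 − 0.744) = 3.906.
ΔT = 4.93 × 3.906 = 19.26 °C.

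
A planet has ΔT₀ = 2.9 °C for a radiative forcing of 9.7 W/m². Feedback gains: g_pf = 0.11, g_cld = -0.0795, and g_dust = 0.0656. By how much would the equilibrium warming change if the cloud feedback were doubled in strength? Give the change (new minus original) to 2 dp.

Original: g = 0.0961, ΔT = 2.9/(1−0.0961) = 3.2083 °C.
With doubled cloud: g' = 0.0166, ΔT' = 2.9/(1−0.0166) = 2.9490 °C.
Change = 2.9490 − 3.2083 = -0.26 °C.

-0.26 °C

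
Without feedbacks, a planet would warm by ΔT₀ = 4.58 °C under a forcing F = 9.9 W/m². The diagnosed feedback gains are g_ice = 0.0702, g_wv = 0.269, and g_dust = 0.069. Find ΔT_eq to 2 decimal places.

7.74 °C

Total gain g = 0.0702 + 0.269 + 0.069 = 0.4082.
Amplification A = 1/(1 − 0.4082) = 1.69.
ΔT = 4.58 × 1.69 = 7.74 °C.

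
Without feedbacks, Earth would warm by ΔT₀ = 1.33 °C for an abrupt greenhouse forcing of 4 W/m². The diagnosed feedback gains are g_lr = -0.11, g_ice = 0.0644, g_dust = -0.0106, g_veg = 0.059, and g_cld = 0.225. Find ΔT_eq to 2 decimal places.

1.72 °C

Total gain g = -0.11 + 0.0644 − 0.0106 + 0.059 + 0.225 = 0.2278.
Amplification A = 1/(1 − 0.2278) = 1.295.
ΔT = 1.33 × 1.295 = 1.72 °C.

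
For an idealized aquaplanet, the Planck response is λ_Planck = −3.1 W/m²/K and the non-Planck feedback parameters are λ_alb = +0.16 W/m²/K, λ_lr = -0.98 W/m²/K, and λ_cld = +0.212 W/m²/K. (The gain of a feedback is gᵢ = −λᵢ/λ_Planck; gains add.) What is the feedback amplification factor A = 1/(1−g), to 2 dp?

Convert to gains: g_alb = 0.16/3.1 = 0.05161; g_lr = -0.98/3.1 = -0.3161; g_cld = 0.212/3.1 = 0.06839.
Total gain g = -0.1961.
A = 1/(1 + 0.1961) = 0.84.

0.84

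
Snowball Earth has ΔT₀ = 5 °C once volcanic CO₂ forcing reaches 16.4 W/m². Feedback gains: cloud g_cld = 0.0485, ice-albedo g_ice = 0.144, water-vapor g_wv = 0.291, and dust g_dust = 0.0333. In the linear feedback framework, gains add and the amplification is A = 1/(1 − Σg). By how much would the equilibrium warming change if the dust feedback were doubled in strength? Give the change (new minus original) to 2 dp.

0.77 °C

Original: g = 0.5168, ΔT = 5/(1−0.5168) = 10.3477 °C.
With doubled dust: g' = 0.5501, ΔT' = 5/(1−0.5501) = 11.1136 °C.
Change = 11.1136 − 10.3477 = 0.77 °C.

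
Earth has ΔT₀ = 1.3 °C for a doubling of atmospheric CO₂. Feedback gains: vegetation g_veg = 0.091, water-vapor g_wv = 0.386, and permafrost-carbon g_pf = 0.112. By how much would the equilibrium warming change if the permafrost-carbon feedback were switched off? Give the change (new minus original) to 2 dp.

Original: g = 0.589, ΔT = 1.3/(1−0.589) = 3.1630 °C.
Without permafrost-carbon: g' = 0.477, ΔT' = 1.3/(1−0.477) = 2.4857 °C.
Change = 2.4857 − 3.1630 = -0.68 °C.

-0.68 °C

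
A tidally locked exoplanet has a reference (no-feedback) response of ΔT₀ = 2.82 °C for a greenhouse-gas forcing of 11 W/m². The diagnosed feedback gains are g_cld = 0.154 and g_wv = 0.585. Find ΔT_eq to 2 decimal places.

10.80 °C

Total gain g = 0.154 + 0.585 = 0.739.
Amplification A = 1/(1 − 0.739) = 3.831.
ΔT = 2.82 × 3.831 = 10.80 °C.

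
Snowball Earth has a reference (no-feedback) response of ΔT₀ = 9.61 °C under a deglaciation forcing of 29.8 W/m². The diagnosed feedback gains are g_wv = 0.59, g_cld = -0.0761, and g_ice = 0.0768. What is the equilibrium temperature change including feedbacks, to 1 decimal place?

23.5 °C

Total gain g = 0.59 − 0.0761 + 0.0768 = 0.5907.
Amplification A = 1/(1 − 0.5907) = 2.443.
ΔT = 9.61 × 2.443 = 23.5 °C.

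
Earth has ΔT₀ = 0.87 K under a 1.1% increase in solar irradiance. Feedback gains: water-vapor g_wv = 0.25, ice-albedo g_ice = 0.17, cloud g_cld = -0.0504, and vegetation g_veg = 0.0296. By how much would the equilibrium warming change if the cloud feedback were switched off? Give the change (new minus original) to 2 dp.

Original: g = 0.3992, ΔT = 0.87/(1−0.3992) = 1.4481 K.
Without cloud: g' = 0.4496, ΔT' = 0.87/(1−0.4496) = 1.5807 K.
Change = 1.5807 − 1.4481 = 0.13 K.

0.13 K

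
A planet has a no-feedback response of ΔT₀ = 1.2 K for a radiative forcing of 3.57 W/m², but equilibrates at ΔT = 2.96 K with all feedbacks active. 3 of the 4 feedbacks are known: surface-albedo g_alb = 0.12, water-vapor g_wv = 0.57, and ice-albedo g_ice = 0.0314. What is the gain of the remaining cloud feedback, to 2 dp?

-0.13

Amplification A = ΔT/ΔT₀ = 2.96/1.2 = 2.467.
Total gain g = 1 − 1/A = 1 − 1/2.467 = 0.5946.
Known gains sum to 0.12 + 0.57 + 0.0314 = 0.7214.
g_cld = 0.5946 − 0.7214 = -0.13.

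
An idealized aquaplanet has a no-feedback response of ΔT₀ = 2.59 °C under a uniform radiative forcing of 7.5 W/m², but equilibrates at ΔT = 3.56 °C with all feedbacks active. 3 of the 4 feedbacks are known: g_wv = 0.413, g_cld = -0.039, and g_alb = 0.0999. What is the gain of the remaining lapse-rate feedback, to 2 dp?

Amplification A = ΔT/ΔT₀ = 3.56/2.59 = 1.375.
Total gain g = 1 − 1/A = 1 − 1/1.375 = 0.2727.
Known gains sum to 0.413 − 0.039 + 0.0999 = 0.4739.
g_lr = 0.2727 − 0.4739 = -0.20.

-0.20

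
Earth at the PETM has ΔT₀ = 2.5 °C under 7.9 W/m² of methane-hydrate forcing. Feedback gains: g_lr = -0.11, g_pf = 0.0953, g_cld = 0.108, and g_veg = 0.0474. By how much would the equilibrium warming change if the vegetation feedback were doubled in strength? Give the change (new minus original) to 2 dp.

Original: g = 0.1407, ΔT = 2.5/(1−0.1407) = 2.9093 °C.
With doubled vegetation: g' = 0.1881, ΔT' = 2.5/(1−0.1881) = 3.0792 °C.
Change = 3.0792 − 2.9093 = 0.17 °C.

0.17 °C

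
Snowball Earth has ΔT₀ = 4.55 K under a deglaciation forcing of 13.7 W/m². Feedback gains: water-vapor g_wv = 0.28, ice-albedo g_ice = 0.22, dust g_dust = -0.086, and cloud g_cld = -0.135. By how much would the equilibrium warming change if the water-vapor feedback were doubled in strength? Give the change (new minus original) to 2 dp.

Original: g = 0.279, ΔT = 4.55/(1−0.279) = 6.3107 K.
With doubled water-vapor: g' = 0.559, ΔT' = 4.55/(1−0.559) = 10.3175 K.
Change = 10.3175 − 6.3107 = 4.01 K.

4.01 K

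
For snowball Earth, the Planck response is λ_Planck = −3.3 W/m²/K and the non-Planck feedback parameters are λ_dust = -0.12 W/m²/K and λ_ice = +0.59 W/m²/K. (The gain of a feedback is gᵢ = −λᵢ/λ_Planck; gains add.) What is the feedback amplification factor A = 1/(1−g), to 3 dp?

Convert to gains: g_dust = -0.12/3.3 = -0.03636; g_ice = 0.59/3.3 = 0.1788.
Total gain g = 0.14244.
A = 1/(1 − 0.14244) = 1.166.

1.166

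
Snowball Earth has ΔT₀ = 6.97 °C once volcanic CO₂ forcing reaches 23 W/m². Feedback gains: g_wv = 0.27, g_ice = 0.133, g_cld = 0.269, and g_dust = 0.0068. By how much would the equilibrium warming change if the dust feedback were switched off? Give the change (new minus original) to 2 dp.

Original: g = 0.6788, ΔT = 6.97/(1−0.6788) = 21.6999 °C.
Without dust: g' = 0.672, ΔT' = 6.97/(1−0.672) = 21.2500 °C.
Change = 21.2500 − 21.6999 = -0.45 °C.

-0.45 °C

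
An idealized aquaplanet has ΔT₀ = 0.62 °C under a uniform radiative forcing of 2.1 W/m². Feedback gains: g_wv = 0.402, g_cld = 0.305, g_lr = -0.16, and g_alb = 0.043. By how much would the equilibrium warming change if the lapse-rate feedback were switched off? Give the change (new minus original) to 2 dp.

0.97 °C

Original: g = 0.59, ΔT = 0.62/(1−0.59) = 1.5122 °C.
Without lapse-rate: g' = 0.75, ΔT' = 0.62/(1−0.75) = 2.4800 °C.
Change = 2.4800 − 1.5122 = 0.97 °C.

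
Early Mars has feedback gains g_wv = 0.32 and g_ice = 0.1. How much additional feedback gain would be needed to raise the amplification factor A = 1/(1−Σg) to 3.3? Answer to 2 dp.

Current total gain = 0.42.
Target gain for A = 3.3: g* = 1 − 1/3.3 = 0.697.
Additional gain needed = 0.697 − 0.42 = 0.28.

0.28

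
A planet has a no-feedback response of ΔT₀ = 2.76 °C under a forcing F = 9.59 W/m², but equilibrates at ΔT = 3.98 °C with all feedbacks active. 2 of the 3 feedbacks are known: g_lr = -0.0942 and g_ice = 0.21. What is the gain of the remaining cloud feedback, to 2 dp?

0.19

Amplification A = ΔT/ΔT₀ = 3.98/2.76 = 1.442.
Total gain g = 1 − 1/A = 1 − 1/1.442 = 0.3065.
Known gains sum to -0.0942 + 0.21 = 0.1158.
g_cld = 0.3065 − 0.1158 = 0.19.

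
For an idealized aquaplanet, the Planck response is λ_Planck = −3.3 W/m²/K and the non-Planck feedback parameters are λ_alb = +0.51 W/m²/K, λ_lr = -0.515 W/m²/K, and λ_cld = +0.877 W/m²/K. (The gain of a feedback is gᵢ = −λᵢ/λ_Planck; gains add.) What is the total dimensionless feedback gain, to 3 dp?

0.264

Convert to gains: g_alb = 0.51/3.3 = 0.1545; g_lr = -0.515/3.3 = -0.1561; g_cld = 0.877/3.3 = 0.2658.
Total gain g = 0.2642.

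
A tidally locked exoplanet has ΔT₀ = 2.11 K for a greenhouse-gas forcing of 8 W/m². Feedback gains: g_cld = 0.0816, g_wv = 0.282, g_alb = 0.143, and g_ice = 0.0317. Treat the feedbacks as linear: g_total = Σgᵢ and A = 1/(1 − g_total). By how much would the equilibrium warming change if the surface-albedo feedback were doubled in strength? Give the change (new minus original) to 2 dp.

Original: g = 0.5383, ΔT = 2.11/(1−0.5383) = 4.5701 K.
With doubled surface-albedo: g' = 0.6813, ΔT' = 2.11/(1−0.6813) = 6.6206 K.
Change = 6.6206 − 4.5701 = 2.05 K.

2.05 K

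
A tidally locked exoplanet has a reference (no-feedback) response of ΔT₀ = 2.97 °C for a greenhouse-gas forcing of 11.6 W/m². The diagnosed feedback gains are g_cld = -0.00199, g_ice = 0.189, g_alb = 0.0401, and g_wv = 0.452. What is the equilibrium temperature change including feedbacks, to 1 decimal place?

9.3 °C

Total gain g = -0.00199 + 0.189 + 0.0401 + 0.452 = 0.67911.
Amplification A = 1/(1 − 0.67911) = 3.116.
ΔT = 2.97 × 3.116 = 9.3 °C.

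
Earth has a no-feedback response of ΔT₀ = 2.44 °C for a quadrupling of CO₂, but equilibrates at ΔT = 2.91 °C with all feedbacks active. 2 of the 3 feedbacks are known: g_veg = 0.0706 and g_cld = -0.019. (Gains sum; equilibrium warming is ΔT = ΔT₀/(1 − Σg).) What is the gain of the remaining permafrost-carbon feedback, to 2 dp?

0.11

Amplification A = ΔT/ΔT₀ = 2.91/2.44 = 1.193.
Total gain g = 1 − 1/A = 1 − 1/1.193 = 0.1618.
Known gains sum to 0.0706 − 0.019 = 0.0516.
g_pf = 0.1618 − 0.0516 = 0.11.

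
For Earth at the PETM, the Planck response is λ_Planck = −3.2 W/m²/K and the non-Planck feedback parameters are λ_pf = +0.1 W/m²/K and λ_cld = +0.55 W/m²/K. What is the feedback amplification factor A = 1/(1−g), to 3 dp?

Convert to gains: g_pf = 0.1/3.2 = 0.03125; g_cld = 0.55/3.2 = 0.1719.
Total gain g = 0.20315.
A = 1/(1 − 0.20315) = 1.255.

1.255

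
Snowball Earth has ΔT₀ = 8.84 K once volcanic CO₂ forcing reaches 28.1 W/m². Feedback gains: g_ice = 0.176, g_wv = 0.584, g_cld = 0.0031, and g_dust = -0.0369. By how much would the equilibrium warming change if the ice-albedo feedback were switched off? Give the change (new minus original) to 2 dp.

-12.63 K

Original: g = 0.7262, ΔT = 8.84/(1−0.7262) = 32.2863 K.
Without ice-albedo: g' = 0.5502, ΔT' = 8.84/(1−0.5502) = 19.6532 K.
Change = 19.6532 − 32.2863 = -12.63 K.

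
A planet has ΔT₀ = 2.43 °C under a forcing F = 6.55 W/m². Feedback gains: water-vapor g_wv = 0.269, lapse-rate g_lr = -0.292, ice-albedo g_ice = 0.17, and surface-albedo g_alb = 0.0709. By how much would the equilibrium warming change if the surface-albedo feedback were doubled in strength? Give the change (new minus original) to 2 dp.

Original: g = 0.2179, ΔT = 2.43/(1−0.2179) = 3.1070 °C.
With doubled surface-albedo: g' = 0.2888, ΔT' = 2.43/(1−0.2888) = 3.4168 °C.
Change = 3.4168 − 3.1070 = 0.31 °C.

0.31 °C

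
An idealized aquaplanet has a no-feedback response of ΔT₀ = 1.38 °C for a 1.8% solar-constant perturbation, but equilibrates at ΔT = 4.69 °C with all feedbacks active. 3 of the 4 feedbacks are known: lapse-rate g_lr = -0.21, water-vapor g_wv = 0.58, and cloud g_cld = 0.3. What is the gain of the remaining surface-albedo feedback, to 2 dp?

Amplification A = ΔT/ΔT₀ = 4.69/1.38 = 3.399.
Total gain g = 1 − 1/A = 1 − 1/3.399 = 0.7058.
Known gains sum to -0.21 + 0.58 + 0.3 = 0.67.
g_alb = 0.7058 − 0.67 = 0.04.

0.04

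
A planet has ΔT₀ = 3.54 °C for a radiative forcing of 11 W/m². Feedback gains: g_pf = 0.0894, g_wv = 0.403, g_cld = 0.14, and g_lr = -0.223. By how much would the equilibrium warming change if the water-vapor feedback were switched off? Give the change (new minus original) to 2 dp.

Original: g = 0.4094, ΔT = 3.54/(1−0.4094) = 5.9939 °C.
Without water-vapor: g' = 0.0064, ΔT' = 3.54/(1−0.0064) = 3.5628 °C.
Change = 3.5628 − 5.9939 = -2.43 °C.

-2.43 °C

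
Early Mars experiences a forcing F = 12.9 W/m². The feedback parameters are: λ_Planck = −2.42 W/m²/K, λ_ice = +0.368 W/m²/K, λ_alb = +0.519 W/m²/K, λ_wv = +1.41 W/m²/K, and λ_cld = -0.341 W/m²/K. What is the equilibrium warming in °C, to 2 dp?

Net feedback parameter λ = (−2.42) + (+0.368) + (+0.519) + (+1.41) + (-0.341) = -0.464 W/m²/K.
ΔT = −F/λ = −12.9/(-0.464) = 27.80 °C.

27.80 °C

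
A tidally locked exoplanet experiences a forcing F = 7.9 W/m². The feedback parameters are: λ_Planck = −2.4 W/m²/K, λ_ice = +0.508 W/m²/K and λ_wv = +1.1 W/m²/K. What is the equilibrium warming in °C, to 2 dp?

9.97 °C

Net feedback parameter λ = (−2.4) + (+0.508) + (+1.1) = -0.792 W/m²/K.
ΔT = −F/λ = −7.9/(-0.792) = 9.97 °C.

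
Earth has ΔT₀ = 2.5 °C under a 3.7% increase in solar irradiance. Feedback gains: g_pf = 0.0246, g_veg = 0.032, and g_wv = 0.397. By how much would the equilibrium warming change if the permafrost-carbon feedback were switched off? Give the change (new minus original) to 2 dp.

-0.20 °C

Original: g = 0.4536, ΔT = 2.5/(1−0.4536) = 4.5754 °C.
Without permafrost-carbon: g' = 0.429, ΔT' = 2.5/(1−0.429) = 4.3783 °C.
Change = 4.3783 − 4.5754 = -0.20 °C.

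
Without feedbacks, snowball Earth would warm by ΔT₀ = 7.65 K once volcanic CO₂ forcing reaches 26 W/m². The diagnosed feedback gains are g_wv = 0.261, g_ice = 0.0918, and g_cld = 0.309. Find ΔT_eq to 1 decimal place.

Total gain g = 0.261 + 0.0918 + 0.309 = 0.6618.
Amplification A = 1/(1 − 0.6618) = 2.957.
ΔT = 7.65 × 2.957 = 22.6 K.

22.6 K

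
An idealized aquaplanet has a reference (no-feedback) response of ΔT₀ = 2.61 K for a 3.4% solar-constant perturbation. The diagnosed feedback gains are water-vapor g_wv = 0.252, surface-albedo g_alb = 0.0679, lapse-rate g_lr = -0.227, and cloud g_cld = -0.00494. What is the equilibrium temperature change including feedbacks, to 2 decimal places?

2.86 K

Total gain g = 0.252 + 0.0679 − 0.227 − 0.00494 = 0.08796.
Amplification A = 1/(1 − 0.08796) = 1.096.
ΔT = 2.61 × 1.096 = 2.86 K.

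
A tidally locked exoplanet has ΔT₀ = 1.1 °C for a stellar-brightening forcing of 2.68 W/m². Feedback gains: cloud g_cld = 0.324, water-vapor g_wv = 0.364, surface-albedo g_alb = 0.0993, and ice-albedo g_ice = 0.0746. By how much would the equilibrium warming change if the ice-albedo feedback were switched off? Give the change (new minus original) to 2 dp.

Original: g = 0.8619, ΔT = 1.1/(1−0.8619) = 7.9652 °C.
Without ice-albedo: g' = 0.7873, ΔT' = 1.1/(1−0.7873) = 5.1716 °C.
Change = 5.1716 − 7.9652 = -2.79 °C.

-2.79 °C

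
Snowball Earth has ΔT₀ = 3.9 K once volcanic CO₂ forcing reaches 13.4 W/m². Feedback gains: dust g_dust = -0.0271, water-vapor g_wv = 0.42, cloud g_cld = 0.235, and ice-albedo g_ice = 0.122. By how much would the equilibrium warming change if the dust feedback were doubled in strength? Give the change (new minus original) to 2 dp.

Original: g = 0.7499, ΔT = 3.9/(1−0.7499) = 15.5938 K.
With doubled dust: g' = 0.7228, ΔT' = 3.9/(1−0.7228) = 14.0693 K.
Change = 14.0693 − 15.5938 = -1.52 K.

-1.52 K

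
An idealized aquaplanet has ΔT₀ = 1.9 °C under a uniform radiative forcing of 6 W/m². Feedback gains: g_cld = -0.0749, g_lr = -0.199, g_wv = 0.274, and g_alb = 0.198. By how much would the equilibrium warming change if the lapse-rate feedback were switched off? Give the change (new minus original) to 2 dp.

0.78 °C

Original: g = 0.1981, ΔT = 1.9/(1−0.1981) = 2.3694 °C.
Without lapse-rate: g' = 0.3971, ΔT' = 1.9/(1−0.3971) = 3.1514 °C.
Change = 3.1514 − 2.3694 = 0.78 °C.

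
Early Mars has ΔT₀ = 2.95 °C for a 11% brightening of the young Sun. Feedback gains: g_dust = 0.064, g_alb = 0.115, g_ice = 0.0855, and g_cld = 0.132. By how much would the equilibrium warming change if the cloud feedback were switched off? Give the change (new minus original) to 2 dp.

-0.88 °C

Original: g = 0.3965, ΔT = 2.95/(1−0.3965) = 4.8882 °C.
Without cloud: g' = 0.2645, ΔT' = 2.95/(1−0.2645) = 4.0109 °C.
Change = 4.0109 − 4.8882 = -0.88 °C.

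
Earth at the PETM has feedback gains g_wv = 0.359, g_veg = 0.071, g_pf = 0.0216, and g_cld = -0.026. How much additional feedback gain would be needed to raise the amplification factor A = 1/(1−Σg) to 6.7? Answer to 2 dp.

0.43

Current total gain = 0.4256.
Target gain for A = 6.7: g* = 1 − 1/6.7 = 0.8507.
Additional gain needed = 0.8507 − 0.4256 = 0.43.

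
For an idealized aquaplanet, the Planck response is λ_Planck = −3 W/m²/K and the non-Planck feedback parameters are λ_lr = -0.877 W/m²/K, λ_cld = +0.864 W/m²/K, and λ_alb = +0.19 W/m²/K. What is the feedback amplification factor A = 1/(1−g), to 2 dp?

1.06

Convert to gains: g_lr = -0.877/3 = -0.2923; g_cld = 0.864/3 = 0.288; g_alb = 0.19/3 = 0.06333.
Total gain g = 0.05903.
A = 1/(1 − 0.05903) = 1.06.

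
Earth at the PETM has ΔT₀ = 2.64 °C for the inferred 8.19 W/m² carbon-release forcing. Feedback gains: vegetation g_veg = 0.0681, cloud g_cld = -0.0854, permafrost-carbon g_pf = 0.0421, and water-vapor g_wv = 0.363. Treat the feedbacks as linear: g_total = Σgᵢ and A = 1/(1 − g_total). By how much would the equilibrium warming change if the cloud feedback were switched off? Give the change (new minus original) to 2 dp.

0.70 °C

Original: g = 0.3878, ΔT = 2.64/(1−0.3878) = 4.3123 °C.
Without cloud: g' = 0.4732, ΔT' = 2.64/(1−0.4732) = 5.0114 °C.
Change = 5.0114 − 4.3123 = 0.70 °C.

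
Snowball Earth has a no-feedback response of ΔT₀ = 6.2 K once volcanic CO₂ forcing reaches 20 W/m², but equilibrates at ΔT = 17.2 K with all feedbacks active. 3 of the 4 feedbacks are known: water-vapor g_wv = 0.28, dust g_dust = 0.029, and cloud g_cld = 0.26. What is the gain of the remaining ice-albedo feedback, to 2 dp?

0.07

Amplification A = ΔT/ΔT₀ = 17.2/6.2 = 2.774.
Total gain g = 1 − 1/A = 1 − 1/2.774 = 0.6395.
Known gains sum to 0.28 + 0.029 + 0.26 = 0.569.
g_ice = 0.6395 − 0.569 = 0.07.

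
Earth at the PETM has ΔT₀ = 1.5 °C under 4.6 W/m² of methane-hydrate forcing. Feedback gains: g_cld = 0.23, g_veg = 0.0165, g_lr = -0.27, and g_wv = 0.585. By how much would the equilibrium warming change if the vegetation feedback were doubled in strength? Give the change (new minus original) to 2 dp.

Original: g = 0.5615, ΔT = 1.5/(1−0.5615) = 3.4208 °C.
With doubled vegetation: g' = 0.578, ΔT' = 1.5/(1−0.578) = 3.5545 °C.
Change = 3.5545 − 3.4208 = 0.13 °C.

0.13 °C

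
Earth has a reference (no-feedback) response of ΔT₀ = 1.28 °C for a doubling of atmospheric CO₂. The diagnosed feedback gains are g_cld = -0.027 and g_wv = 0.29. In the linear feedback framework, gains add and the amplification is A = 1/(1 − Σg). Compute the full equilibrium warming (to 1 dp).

1.7 °C

Total gain g = -0.027 + 0.29 = 0.263.
Amplification A = 1/(1 − 0.263) = 1.357.
ΔT = 1.28 × 1.357 = 1.7 °C.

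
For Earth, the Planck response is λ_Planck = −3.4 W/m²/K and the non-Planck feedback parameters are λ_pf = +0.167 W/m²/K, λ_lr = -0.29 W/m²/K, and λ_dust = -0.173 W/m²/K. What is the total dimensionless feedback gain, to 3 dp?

-0.087

Convert to gains: g_pf = 0.167/3.4 = 0.04912; g_lr = -0.29/3.4 = -0.08529; g_dust = -0.173/3.4 = -0.05088.
Total gain g = -0.08705.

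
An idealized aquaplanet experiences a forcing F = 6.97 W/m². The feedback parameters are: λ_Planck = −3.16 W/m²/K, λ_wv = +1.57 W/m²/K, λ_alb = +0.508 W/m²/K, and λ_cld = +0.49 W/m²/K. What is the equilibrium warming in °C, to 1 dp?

Net feedback parameter λ = (−3.16) + (+1.57) + (+0.508) + (+0.49) = -0.592 W/m²/K.
ΔT = −F/λ = −6.97/(-0.592) = 11.8 °C.

11.8 °C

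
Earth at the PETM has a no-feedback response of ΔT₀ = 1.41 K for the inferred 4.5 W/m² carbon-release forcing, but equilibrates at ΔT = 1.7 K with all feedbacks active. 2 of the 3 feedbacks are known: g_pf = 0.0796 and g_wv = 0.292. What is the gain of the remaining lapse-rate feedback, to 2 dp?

-0.20

Amplification A = ΔT/ΔT₀ = 1.7/1.41 = 1.206.
Total gain g = 1 − 1/A = 1 − 1/1.206 = 0.1708.
Known gains sum to 0.0796 + 0.292 = 0.3716.
g_lr = 0.1708 − 0.3716 = -0.20.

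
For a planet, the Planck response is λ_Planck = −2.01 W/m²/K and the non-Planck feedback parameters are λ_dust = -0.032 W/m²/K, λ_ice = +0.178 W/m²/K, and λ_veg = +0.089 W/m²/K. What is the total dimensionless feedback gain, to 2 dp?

Convert to gains: g_dust = -0.032/2.01 = -0.01592; g_ice = 0.178/2.01 = 0.08856; g_veg = 0.089/2.01 = 0.04428.
Total gain g = 0.11692.

0.12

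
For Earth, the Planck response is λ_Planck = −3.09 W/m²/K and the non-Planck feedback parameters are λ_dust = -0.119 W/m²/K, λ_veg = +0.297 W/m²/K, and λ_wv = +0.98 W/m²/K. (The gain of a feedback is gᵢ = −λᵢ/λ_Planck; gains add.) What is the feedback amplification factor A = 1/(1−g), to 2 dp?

Convert to gains: g_dust = -0.119/3.09 = -0.03851; g_veg = 0.297/3.09 = 0.09612; g_wv = 0.98/3.09 = 0.3172.
Total gain g = 0.37481.
A = 1/(1 − 0.37481) = 1.60.

1.60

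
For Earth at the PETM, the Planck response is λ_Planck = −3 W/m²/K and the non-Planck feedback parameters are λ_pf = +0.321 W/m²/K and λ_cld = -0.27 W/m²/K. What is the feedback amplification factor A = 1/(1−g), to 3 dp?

Convert to gains: g_pf = 0.321/3 = 0.107; g_cld = -0.27/3 = -0.09.
Total gain g = 0.017.
A = 1/(1 − 0.017) = 1.017.

1.017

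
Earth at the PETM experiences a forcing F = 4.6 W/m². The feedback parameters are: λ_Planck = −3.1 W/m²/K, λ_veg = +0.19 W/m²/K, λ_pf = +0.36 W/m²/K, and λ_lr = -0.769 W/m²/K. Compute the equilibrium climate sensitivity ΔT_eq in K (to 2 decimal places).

1.39 K

Net feedback parameter λ = (−3.1) + (+0.19) + (+0.36) + (-0.769) = -3.319 W/m²/K.
ΔT = −F/λ = −4.6/(-3.319) = 1.39 K.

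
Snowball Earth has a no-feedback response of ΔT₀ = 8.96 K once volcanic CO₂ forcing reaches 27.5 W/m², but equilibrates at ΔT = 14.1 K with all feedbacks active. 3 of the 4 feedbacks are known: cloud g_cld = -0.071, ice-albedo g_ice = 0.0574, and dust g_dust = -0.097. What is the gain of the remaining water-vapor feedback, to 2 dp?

0.48

Amplification A = ΔT/ΔT₀ = 14.1/8.96 = 1.574.
Total gain g = 1 − 1/A = 1 − 1/1.574 = 0.3647.
Known gains sum to -0.071 + 0.0574 − 0.097 = -0.1106.
g_wv = 0.3647 + 0.1106 = 0.48.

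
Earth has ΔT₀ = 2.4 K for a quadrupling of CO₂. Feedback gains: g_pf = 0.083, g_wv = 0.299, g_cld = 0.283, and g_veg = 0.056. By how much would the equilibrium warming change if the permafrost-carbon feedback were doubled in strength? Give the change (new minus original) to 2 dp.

Original: g = 0.721, ΔT = 2.4/(1−0.721) = 8.6022 K.
With doubled permafrost-carbon: g' = 0.804, ΔT' = 2.4/(1−0.804) = 12.2449 K.
Change = 12.2449 − 8.6022 = 3.64 K.

3.64 K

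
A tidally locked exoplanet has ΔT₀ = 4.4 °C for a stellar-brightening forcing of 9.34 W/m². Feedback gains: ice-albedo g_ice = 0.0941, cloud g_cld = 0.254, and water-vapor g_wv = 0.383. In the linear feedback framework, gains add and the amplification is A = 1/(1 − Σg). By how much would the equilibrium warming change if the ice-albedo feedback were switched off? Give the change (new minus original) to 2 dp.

-4.24 °C

Original: g = 0.7311, ΔT = 4.4/(1−0.7311) = 16.3630 °C.
Without ice-albedo: g' = 0.637, ΔT' = 4.4/(1−0.637) = 12.1212 °C.
Change = 12.1212 − 16.3630 = -4.24 °C.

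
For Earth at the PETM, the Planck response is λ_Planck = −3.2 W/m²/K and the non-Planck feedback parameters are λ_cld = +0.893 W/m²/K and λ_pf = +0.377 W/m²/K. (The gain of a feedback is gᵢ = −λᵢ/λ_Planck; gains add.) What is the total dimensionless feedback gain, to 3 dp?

0.397

Convert to gains: g_cld = 0.893/3.2 = 0.2791; g_pf = 0.377/3.2 = 0.1178.
Total gain g = 0.3969.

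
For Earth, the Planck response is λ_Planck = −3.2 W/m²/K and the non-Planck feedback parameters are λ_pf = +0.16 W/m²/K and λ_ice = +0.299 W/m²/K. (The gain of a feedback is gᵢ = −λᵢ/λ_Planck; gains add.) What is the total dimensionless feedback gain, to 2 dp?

Convert to gains: g_pf = 0.16/3.2 = 0.05; g_ice = 0.299/3.2 = 0.09344.
Total gain g = 0.14344.

0.14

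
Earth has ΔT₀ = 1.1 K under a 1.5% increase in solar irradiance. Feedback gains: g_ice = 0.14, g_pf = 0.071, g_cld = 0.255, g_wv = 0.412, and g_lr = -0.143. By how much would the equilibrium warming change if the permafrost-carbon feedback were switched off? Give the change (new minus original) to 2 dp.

-0.88 K

Original: g = 0.735, ΔT = 1.1/(1−0.735) = 4.1509 K.
Without permafrost-carbon: g' = 0.664, ΔT' = 1.1/(1−0.664) = 3.2738 K.
Change = 3.2738 − 4.1509 = -0.88 K.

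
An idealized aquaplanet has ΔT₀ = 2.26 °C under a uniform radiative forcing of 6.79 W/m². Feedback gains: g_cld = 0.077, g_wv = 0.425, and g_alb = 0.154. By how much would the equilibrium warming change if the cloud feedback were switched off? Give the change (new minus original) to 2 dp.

-1.20 °C

Original: g = 0.656, ΔT = 2.26/(1−0.656) = 6.5698 °C.
Without cloud: g' = 0.579, ΔT' = 2.26/(1−0.579) = 5.3682 °C.
Change = 5.3682 − 6.5698 = -1.20 °C.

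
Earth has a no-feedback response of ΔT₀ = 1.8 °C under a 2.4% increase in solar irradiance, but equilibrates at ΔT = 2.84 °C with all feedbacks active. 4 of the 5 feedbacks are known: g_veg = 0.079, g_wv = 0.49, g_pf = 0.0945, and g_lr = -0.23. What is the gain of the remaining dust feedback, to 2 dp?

Amplification A = ΔT/ΔT₀ = 2.84/1.8 = 1.578.
Total gain g = 1 − 1/A = 1 − 1/1.578 = 0.3663.
Known gains sum to 0.079 + 0.49 + 0.0945 − 0.23 = 0.4335.
g_dust = 0.3663 − 0.4335 = -0.07.

-0.07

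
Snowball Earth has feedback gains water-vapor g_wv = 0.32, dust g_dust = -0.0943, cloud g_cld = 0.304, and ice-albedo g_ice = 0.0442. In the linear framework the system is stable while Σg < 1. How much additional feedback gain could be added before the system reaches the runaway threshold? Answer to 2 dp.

Current total gain = 0.32 − 0.0943 + 0.304 + 0.0442 = 0.5739.
Margin to runaway = 1 − 0.5739 = 0.43.

0.43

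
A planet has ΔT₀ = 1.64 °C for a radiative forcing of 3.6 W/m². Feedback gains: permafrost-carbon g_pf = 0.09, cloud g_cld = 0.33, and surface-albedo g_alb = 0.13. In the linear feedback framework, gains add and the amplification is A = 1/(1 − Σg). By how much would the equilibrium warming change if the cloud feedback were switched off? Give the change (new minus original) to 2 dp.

-1.54 °C

Original: g = 0.55, ΔT = 1.64/(1−0.55) = 3.6444 °C.
Without cloud: g' = 0.22, ΔT' = 1.64/(1−0.22) = 2.1026 °C.
Change = 2.1026 − 3.6444 = -1.54 °C.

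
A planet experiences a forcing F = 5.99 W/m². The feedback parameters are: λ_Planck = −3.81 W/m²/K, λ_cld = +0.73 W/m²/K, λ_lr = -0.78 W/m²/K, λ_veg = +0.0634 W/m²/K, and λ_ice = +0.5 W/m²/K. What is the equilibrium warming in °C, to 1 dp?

1.8 °C

Net feedback parameter λ = (−3.81) + (+0.73) + (-0.78) + (+0.0634) + (+0.5) = -3.2966 W/m²/K.
ΔT = −F/λ = −5.99/(-3.2966) = 1.8 °C.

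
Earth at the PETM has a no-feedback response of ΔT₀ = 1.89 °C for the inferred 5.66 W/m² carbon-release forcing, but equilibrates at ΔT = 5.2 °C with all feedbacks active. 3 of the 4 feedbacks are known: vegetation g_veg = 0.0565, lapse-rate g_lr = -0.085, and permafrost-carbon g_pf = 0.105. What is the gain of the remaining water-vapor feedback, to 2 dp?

Amplification A = ΔT/ΔT₀ = 5.2/1.89 = 2.751.
Total gain g = 1 − 1/A = 1 − 1/2.751 = 0.6365.
Known gains sum to 0.0565 − 0.085 + 0.105 = 0.0765.
g_wv = 0.6365 − 0.0765 = 0.56.

0.56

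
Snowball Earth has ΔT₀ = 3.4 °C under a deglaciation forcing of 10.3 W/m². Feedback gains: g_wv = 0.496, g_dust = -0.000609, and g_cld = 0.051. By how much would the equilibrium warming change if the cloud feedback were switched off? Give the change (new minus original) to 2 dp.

-0.76 °C

Original: g = 0.546391, ΔT = 3.4/(1−0.546391) = 7.4954 °C.
Without cloud: g' = 0.495391, ΔT' = 3.4/(1−0.495391) = 6.7379 °C.
Change = 6.7379 − 7.4954 = -0.76 °C.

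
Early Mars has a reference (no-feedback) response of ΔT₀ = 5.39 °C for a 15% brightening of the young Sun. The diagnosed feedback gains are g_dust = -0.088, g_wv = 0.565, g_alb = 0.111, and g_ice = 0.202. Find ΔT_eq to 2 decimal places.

25.67 °C

Total gain g = -0.088 + 0.565 + 0.111 + 0.202 = 0.79.
Amplification A = 1/(1 − 0.79) = 4.762.
ΔT = 5.39 × 4.762 = 25.67 °C.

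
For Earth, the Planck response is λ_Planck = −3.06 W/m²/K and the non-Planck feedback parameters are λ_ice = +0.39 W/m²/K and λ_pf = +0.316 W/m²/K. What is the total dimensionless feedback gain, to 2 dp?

0.23

Convert to gains: g_ice = 0.39/3.06 = 0.1275; g_pf = 0.316/3.06 = 0.1033.
Total gain g = 0.2308.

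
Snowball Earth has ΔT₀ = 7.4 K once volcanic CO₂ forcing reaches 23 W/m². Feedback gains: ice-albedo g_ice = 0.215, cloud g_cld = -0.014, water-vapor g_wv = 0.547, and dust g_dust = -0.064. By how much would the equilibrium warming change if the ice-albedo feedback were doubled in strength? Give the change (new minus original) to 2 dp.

Original: g = 0.684, ΔT = 7.4/(1−0.684) = 23.4177 K.
With doubled ice-albedo: g' = 0.899, ΔT' = 7.4/(1−0.899) = 73.2673 K.
Change = 73.2673 − 23.4177 = 49.85 K.

49.85 K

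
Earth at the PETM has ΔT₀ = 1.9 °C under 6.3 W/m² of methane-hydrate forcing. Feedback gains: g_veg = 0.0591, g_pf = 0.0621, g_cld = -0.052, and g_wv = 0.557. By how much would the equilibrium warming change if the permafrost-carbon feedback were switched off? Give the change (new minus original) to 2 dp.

-0.72 °C

Original: g = 0.6262, ΔT = 1.9/(1−0.6262) = 5.0829 °C.
Without permafrost-carbon: g' = 0.5641, ΔT' = 1.9/(1−0.5641) = 4.3588 °C.
Change = 4.3588 − 5.0829 = -0.72 °C.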